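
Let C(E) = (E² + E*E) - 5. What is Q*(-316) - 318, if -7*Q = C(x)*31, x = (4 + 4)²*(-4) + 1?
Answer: 1273918594/7 ≈ 1.8199e+8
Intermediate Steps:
x = -255 (x = 8²*(-4) + 1 = 64*(-4) + 1 = -256 + 1 = -255)
C(E) = -5 + 2*E² (C(E) = (E² + E²) - 5 = 2*E² - 5 = -5 + 2*E²)
Q = -4031395/7 (Q = -(-5 + 2*(-255)²)*31/7 = -(-5 + 2*65025)*31/7 = -(-5 + 130050)*31/7 = -130045*31/7 = -⅐*4031395 = -4031395/7 ≈ -5.7591e+5)
Q*(-316) - 318 = -4031395/7*(-316) - 318 = 1273920820/7 - 318 = 1273918594/7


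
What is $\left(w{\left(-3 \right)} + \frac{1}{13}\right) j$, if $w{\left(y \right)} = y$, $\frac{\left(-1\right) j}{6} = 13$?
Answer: $228$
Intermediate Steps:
$j = -78$ ($j = \left(-6\right) 13 = -78$)
$\left(w{\left(-3 \right)} + \frac{1}{13}\right) j = \left(-3 + \frac{1}{13}\right) \left(-78\right) = \left(- \frac{38}{13}\right) \left(-78\right) = 228$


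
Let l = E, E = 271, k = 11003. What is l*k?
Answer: 2981813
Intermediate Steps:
l = 271
l*k = 271*11003 = 2981813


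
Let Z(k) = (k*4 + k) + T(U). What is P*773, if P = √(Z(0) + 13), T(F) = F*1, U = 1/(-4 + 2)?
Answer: 3865*√2/2 ≈ 2733.0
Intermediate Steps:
U = -½ (U = 1/(-2) = -½ ≈ -0.50000)
T(F) = F
Z(k) = -½ + 5*k (Z(k) = (k*4 + k) - ½ = (4*k + k) - ½ = 5*k - ½ = -½ + 5*k)
P = 5*√2/2 (P = √((-½ + 5*0) + 13) = √((-½ + 0) + 13) = √(-½ + 13) = √(25/2) = 5*√2/2 ≈ 3.5355)
P*773 = (5*√2/2)*773 = 3865*√2/2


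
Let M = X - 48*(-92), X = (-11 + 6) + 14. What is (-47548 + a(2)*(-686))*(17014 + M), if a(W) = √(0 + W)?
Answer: -1019381572 - 14707154*√2 ≈ -1.0402e+9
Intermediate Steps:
X = 9 (X = -5 + 14 = 9)
a(W) = √W
M = 4425 (M = 9 - 48*(-92) = 9 + 4416 = 4425)
(-47548 + a(2)*(-686))*(17014 + M) = (-47548 + √2*(-686))*(17014 + 4425) = (-47548 - 686*√2)*21439 = -1019381572 - 14707154*√2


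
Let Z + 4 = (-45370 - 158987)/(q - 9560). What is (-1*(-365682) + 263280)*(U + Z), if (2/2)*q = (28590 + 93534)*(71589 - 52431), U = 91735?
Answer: 67493189867531879835/1169821016 ≈ 5.7695e+10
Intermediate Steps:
q = 2339651592 (q = (28590 + 93534)*(71589 - 52431) = 122124*19158 = 2339651592)
Z = -9358772485/2339642032 (Z = -4 + (-45370 - 158987)/(2339651592 - 9560) = -4 - 204357/2339642032 = -9358772485/2339642032 ≈ -4.0001)
(-1*(-365682) + 263280)*(U + Z) = (-1*(-365682) + 263280)*(91735 - 9358772485/2339642032) = (365682 + 263280)*(214617703033035/2339642032) = 628962*(214617703033035/2339642032) = 67493189867531879835/1169821016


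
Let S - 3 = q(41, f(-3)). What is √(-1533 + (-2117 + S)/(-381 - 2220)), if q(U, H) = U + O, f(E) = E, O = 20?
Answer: 8*I*√62270/51 ≈ 39.143*I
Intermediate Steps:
q(U, H) = 20 + U (q(U, H) = U + 20 = 20 + U)
S = 64 (S = 3 + (20 + 41) = 3 + 61 = 64)
√(-1533 + (-2117 + S)/(-381 - 2220)) = √(-1533 + (-2117 + 64)/(-381 - 2220)) = √(-1533 - 2053/(-2601)) = √(-1533 - 2053*(-1/2601)) = √(-1533 + 2053/2601) = √(-3985280/2601) = 8*I*√62270/51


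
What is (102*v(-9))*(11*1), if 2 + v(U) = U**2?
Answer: 88638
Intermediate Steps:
v(U) = -2 + U**2
(102*v(-9))*(11*1) = (102*(-2 + (-9)**2))*(11*1) = (102*(-2 + 81))*11 = (102*79)*11 = 8058*11 = 88638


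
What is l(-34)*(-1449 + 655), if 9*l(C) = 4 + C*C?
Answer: -921040/9 ≈ -1.0234e+5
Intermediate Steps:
l(C) = 4/9 + C**2/9 (l(C) = (4 + C*C)/9 = (4 + C**2)/9 = 4/9 + C**2/9)
l(-34)*(-1449 + 655) = (4/9 + (1/9)*(-34)**2)*(-1449 + 655) = (4/9 + (1/9)*1156)*(-794) = (4/9 + 1156/9)*(-794) = (1160/9)*(-794) = -921040/9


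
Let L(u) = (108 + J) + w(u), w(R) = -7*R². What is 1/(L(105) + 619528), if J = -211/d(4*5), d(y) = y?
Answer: 20/10849009 ≈ 1.8435e-6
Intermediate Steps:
J = -211/20 (J = -211/(4*5) = -211/20 ≈ -10.550)
L(u) = 1949/20 - 7*u² (L(u) = (108 - 211/20) - 7*u² = 1949/20 - 7*u²)
1/(L(105) + 619528) = 1/((1949/20 - 7*105²) + 619528) = 1/((1949/20 - 7*11025) + 619528) = 1/((1949/20 - 77175) + 619528) = 1/(-1541551/20 + 619528) = 1/(10849009/20) = 20/10849009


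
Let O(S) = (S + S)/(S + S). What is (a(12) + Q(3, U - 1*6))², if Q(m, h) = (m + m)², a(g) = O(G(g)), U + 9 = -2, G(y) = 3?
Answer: 1369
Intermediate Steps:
U = -11 (U = -9 - 2 = -11)
O(S) = 1 (O(S) = (2*S)/((2*S)) = (2*S)*(1/(2*S)) = 1)
a(g) = 1
Q(m, h) = 4*m² (Q(m, h) = (2*m)² = 4*m²)
(a(12) + Q(3, U - 1*6))² = (1 + 4*3²)² = (1 + 4*9)² = (1 + 36)² = 37² = 1369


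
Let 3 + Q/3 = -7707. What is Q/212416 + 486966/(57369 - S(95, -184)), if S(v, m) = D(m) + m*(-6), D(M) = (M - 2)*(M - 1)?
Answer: 17155643951/773725280 ≈ 22.173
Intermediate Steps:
Q = -23130 (Q = -9 + 3*(-7707) = -9 - 23121 = -23130)
D(M) = (-1 + M)*(-2 + M) (D(M) = (-2 + M)*(-1 + M) = (-1 + M)*(-2 + M))
S(v, m) = 2 + m² - 9*m (S(v, m) = (2 + m² - 3*m) + m*(-6) = (2 + m² - 3*m) - 6*m = 2 + m² - 9*m)
Q/212416 + 486966/(57369 - S(95, -184)) = -23130/212416 + 486966/(57369 - (2 + (-184)² - 9*(-184))) = -23130*1/212416 + 486966/(57369 - (2 + 33856 + 1656)) = -11565/106208 + 486966/(57369 - 1*35514) = -11565/106208 + 486966/(57369 - 35514) = -11565/106208 + 486966/21855 = -11565/106208 + 486966*(1/21855) = -11565/106208 + 162322/7285 = 17155643951/773725280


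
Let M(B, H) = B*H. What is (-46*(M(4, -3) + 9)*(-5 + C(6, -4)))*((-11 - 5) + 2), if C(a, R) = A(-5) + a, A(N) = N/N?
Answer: -3864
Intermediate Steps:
A(N) = 1
C(a, R) = 1 + a
(-46*(M(4, -3) + 9)*(-5 + C(6, -4)))*((-11 - 5) + 2) = (-46*(4*(-3) + 9)*(-5 + (1 + 6)))*((-11 - 5) + 2) = (-46*(-12 + 9)*(-5 + 7))*(-16 + 2) = -(-138)*2*(-14) = -46*(-6)*(-14) = 276*(-14) = -3864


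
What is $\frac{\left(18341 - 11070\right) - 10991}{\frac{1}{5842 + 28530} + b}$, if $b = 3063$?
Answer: $- \frac{127863840}{105281437} \approx -1.2145$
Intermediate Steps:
$\frac{\left(18341 - 11070\right) - 10991}{\frac{1}{5842 + 28530} + b} = \frac{\left(18341 - 11070\right) - 10991}{\frac{1}{5842 + 28530} + 3063} = \frac{\left(18341 - 11070\right) - 10991}{\frac{1}{34372} + 3063} = \frac{7271 - 10991}{\frac{1}{34372} + 3063} = - \frac{3720}{\frac{105281437}{34372}} = \left(-3720\right) \frac{34372}{105281437} = - \frac{127863840}{105281437}$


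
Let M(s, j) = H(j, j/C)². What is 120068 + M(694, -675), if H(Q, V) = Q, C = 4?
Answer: 575693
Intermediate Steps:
M(s, j) = j²
120068 + M(694, -675) = 120068 + (-675)² = 120068 + 455625 = 575693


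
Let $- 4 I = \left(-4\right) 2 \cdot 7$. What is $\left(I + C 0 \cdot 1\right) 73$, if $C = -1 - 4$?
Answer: $1022$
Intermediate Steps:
$C = -5$
$I = 14$ ($I = - \frac{\left(-4\right) 2 \cdot 7}{4} = - \frac{\left(-8\right) 7}{4} = \left(- \frac{1}{4}\right) \left(-56\right) = 14$)
$\left(I + C 0 \cdot 1\right) 73 = \left(14 + \left(-5\right) 0 \cdot 1\right) 73 = \left(14 + 0 \cdot 1\right) 73 = \left(14 + 0\right) 73 = 14 \cdot 73 = 1022$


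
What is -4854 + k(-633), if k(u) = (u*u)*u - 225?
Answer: -253641216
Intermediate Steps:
k(u) = -225 + u³ (k(u) = u²*u - 225 = u³ - 225 = -225 + u³)
-4854 + k(-633) = -4854 + (-225 + (-633)³) = -4854 + (-225 - 253636137) = -4854 - 253636362 = -253641216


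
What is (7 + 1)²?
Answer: 64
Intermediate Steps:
(7 + 1)² = 8² = 64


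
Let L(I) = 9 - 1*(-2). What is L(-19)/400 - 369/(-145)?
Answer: 29839/11600 ≈ 2.5723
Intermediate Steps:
L(I) = 11 (L(I) = 9 + 2 = 11)
L(-19)/400 - 369/(-145) = 11/400 - 369/(-145) = 11*(1/400) - 369*(-1/145) = 11/400 + 369/145 = 29839/11600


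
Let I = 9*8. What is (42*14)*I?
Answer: 42336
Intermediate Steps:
I = 72
(42*14)*I = (42*14)*72 = 588*72 = 42336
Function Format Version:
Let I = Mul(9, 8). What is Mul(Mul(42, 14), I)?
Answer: 42336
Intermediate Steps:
I = 72
Mul(Mul(42, 14), I) = Mul(Mul(42, 14), 72) = Mul(588, 72) = 42336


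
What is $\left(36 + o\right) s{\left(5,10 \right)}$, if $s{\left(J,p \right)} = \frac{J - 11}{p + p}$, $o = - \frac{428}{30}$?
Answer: $- \frac{163}{25} \approx -6.52$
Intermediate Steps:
$o = - \frac{214}{15}$ ($o = \left(-428\right) \frac{1}{30} = - \frac{214}{15} \approx -14.267$)
$s{\left(J,p \right)} = \frac{-11 + J}{2 p}$
$\left(36 + o\right) s{\left(5,10 \right)} = \left(36 - \frac{214}{15}\right) \frac{-11 + 5}{2 \cdot 10} = \frac{326 \cdot \frac{1}{2} \cdot \frac{1}{10} \left(-6\right)}{15} = \frac{326}{15} \left(- \frac{3}{10}\right) = - \frac{163}{25}$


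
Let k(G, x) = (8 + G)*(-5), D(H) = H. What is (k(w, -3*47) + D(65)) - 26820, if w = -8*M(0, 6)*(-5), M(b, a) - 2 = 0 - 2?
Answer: -26795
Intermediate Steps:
M(b, a) = 0 (M(b, a) = 2 + (0 - 2) = 2 - 2 = 0)
w = 0 (w = -8*0*(-5) = 0*(-5) = 0)
k(G, x) = -40 - 5*G
(k(w, -3*47) + D(65)) - 26820 = ((-40 - 5*0) + 65) - 26820 = ((-40 + 0) + 65) - 26820 = (-40 + 65) - 26820 = 25 - 26820 = -26795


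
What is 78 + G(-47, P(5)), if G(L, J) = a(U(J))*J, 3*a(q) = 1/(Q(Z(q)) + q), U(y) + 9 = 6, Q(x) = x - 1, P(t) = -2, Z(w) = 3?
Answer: 236/3 ≈ 78.667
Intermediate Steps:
Q(x) = -1 + x
U(y) = -3 (U(y) = -9 + 6 = -3)
a(q) = 1/(3*(2 + q)) (a(q) = 1/(3*((-1 + 3) + q)) = 1/(3*(2 + q)))
G(L, J) = -J/3 (G(L, J) = (1/(3*(2 - 3)))*J = ((⅓)/(-1))*J = ((⅓)*(-1))*J = -J/3)
78 + G(-47, P(5)) = 78 - ⅓*(-2) = 78 + ⅔ = 236/3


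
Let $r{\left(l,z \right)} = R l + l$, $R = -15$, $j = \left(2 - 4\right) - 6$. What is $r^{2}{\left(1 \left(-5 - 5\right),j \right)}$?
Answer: $19600$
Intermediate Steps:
$j = -8$ ($j = -2 - 6 = -8$)
$r{\left(l,z \right)} = - 14 l$ ($r{\left(l,z \right)} = - 15 l + l = - 14 l$)
$r^{2}{\left(1 \left(-5 - 5\right),j \right)} = \left(- 14 \cdot 1 \left(-5 - 5\right)\right)^{2} = \left(- 14 \cdot 1 \left(-10\right)\right)^{2} = \left(\left(-14\right) \left(-10\right)\right)^{2} = 140^{2} = 19600$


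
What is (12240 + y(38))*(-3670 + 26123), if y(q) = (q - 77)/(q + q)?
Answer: 20885803053/76 ≈ 2.7481e+8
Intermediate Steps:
y(q) = (-77 + q)/(2*q) (y(q) = (-77 + q)/((2*q)) = (-77 + q)*(1/(2*q)) = (-77 + q)/(2*q))
(12240 + y(38))*(-3670 + 26123) = (12240 + (½)*(-77 + 38)/38)*(-3670 + 26123) = (12240 + (½)*(1/38)*(-39))*22453 = (12240 - 39/76)*22453 = (930201/76)*22453 = 20885803053/76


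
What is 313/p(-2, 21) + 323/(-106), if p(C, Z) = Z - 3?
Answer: 6841/477 ≈ 14.342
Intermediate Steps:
p(C, Z) = -3 + Z
313/p(-2, 21) + 323/(-106) = 313/(-3 + 21) + 323/(-106) = 313/18 + 323*(-1/106) = 313*(1/18) - 323/106 = 313/18 - 323/106 = 6841/477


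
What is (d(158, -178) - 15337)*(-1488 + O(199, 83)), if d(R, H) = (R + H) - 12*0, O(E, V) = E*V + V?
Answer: -232074984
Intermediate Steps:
O(E, V) = V + E*V
d(R, H) = H + R (d(R, H) = (H + R) + 0 = H + R)
(d(158, -178) - 15337)*(-1488 + O(199, 83)) = ((-178 + 158) - 15337)*(-1488 + 83*(1 + 199)) = (-20 - 15337)*(-1488 + 83*200) = -15357*(-1488 + 16600) = -15357*15112 = -232074984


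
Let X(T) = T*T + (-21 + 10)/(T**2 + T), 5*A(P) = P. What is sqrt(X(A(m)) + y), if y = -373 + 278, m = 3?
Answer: I*sqrt(381954)/60 ≈ 10.3*I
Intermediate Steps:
A(P) = P/5
y = -95
X(T) = T**2 - 11/(T + T**2)
sqrt(X(A(m)) + y) = sqrt((-11 + ((1/5)*3)**3 + ((1/5)*3)**4)/((((1/5)*3))*(1 + (1/5)*3)) - 95) = sqrt((-11 + (3/5)**3 + (3/5)**4)/((3/5)*(1 + 3/5)) - 95) = sqrt(5*(-11 + 27/125 + 81/625)/(3*(8/5)) - 95) = sqrt((5/3)*(5/8)*(-6659/625) - 95) = sqrt(-6659/600 - 95) = sqrt(-63659/600) = I*sqrt(381954)/60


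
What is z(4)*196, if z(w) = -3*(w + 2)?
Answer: -3528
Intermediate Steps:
z(w) = -6 - 3*w (z(w) = -3*(2 + w) = -6 - 3*w)
z(4)*196 = (-6 - 3*4)*196 = (-6 - 12)*196 = -18*196 = -3528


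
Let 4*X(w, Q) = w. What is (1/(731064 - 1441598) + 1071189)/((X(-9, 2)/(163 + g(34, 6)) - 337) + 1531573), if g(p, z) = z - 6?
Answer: 248123882805550/354686445050421 ≈ 0.69956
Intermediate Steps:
X(w, Q) = w/4
g(p, z) = -6 + z
(1/(731064 - 1441598) + 1071189)/((X(-9, 2)/(163 + g(34, 6)) - 337) + 1531573) = (1/(731064 - 1441598) + 1071189)/((((¼)*(-9))/(163 + (-6 + 6)) - 337) + 1531573) = (1/(-710534) + 1071189)/((-9/4/(163 + 0) - 337) + 1531573) = (-1/710534 + 1071189)/((-9/4/163 - 337) + 1531573) = 761116204925/(710534*(((1/163)*(-9/4) - 337) + 1531573)) = 761116204925/(710534*((-9/652 - 337) + 1531573)) = 761116204925/(710534*(-219733/652 + 1531573)) = 761116204925/(710534*(998365863/652)) = (761116204925/710534)*(652/998365863) = 248123882805550/354686445050421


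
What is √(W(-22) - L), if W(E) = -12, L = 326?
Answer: 13*I*√2 ≈ 18.385*I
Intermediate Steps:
√(W(-22) - L) = √(-12 - 1*326) = √(-12 - 326) = √(-338) = 13*I*√2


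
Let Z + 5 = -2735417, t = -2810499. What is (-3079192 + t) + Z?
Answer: -8625113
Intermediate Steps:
Z = -2735422 (Z = -5 - 2735417 = -2735422)
(-3079192 + t) + Z = (-3079192 - 2810499) - 2735422 = -5889691 - 2735422 = -8625113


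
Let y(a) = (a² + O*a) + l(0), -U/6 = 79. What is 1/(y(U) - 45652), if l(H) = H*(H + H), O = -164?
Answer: 1/256760 ≈ 3.8947e-6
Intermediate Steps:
U = -474 (U = -6*79 = -474)
l(H) = 2*H² (l(H) = H*(2*H) = 2*H²)
y(a) = a² - 164*a (y(a) = (a² - 164*a) + 2*0² = (a² - 164*a) + 2*0 = (a² - 164*a) + 0 = a² - 164*a)
1/(y(U) - 45652) = 1/(-474*(-164 - 474) - 45652) = 1/(-474*(-638) - 45652) = 1/(302412 - 45652) = 1/256760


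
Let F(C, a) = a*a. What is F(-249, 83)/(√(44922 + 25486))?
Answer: 6889*√17602/35204 ≈ 25.962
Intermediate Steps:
F(C, a) = a²
F(-249, 83)/(√(44922 + 25486)) = 83²/(√(44922 + 25486)) = 6889/(√70408) = 6889/((2*√17602)) = 6889*(√17602/35204) = 6889*√17602/35204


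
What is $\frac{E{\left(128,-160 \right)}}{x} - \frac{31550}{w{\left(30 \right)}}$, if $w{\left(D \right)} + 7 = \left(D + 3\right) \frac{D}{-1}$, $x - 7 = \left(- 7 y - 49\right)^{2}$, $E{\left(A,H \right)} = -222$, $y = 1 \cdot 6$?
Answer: $\frac{3530609}{111664} \approx 31.618$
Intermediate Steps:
$y = 6$
$x = 8288$ ($x = 7 + \left(\left(-7\right) 6 - 49\right)^{2} = 7 + \left(-42 - 49\right)^{2} = 7 + \left(-91\right)^{2} = 7 + 8281 = 8288$)
$w{\left(D \right)} = -7 - D \left(3 + D\right)$ ($w{\left(D \right)} = -7 + \left(D + 3\right) \frac{D}{-1} = -7 + \left(3 + D\right) D \left(-1\right) = -7 + \left(3 + D\right) \left(- D\right) = -7 - D \left(3 + D\right)$)
$\frac{E{\left(128,-160 \right)}}{x} - \frac{31550}{w{\left(30 \right)}} = - \frac{222}{8288} - \frac{31550}{-7 - 30^{2} - 90} = \left(-222\right) \frac{1}{8288} - \frac{31550}{-7 - 900 - 90} = - \frac{3}{112} - \frac{31550}{-7 - 900 - 90} = - \frac{3}{112} - \frac{31550}{-997} = - \frac{3}{112} - - \frac{31550}{997} = - \frac{3}{112} + \frac{31550}{997} = \frac{3530609}{111664}$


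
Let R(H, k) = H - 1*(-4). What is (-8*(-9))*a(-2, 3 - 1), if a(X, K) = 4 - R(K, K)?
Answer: -144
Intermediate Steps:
R(H, k) = 4 + H (R(H, k) = H + 4 = 4 + H)
a(X, K) = -K (a(X, K) = 4 - (4 + K) = 4 + (-4 - K) = -K)
(-8*(-9))*a(-2, 3 - 1) = (-8*(-9))*(-(3 - 1)) = 72*(-1*2) = 72*(-2) = -144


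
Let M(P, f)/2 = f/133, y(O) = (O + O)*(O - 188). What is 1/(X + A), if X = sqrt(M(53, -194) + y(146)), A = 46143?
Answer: 6137019/283182099217 - 10*I*sqrt(2169895)/283182099217 ≈ 2.1672e-5 - 5.2018e-8*I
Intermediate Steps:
y(O) = 2*O*(-188 + O) (y(O) = (2*O)*(-188 + O) = 2*O*(-188 + O))
M(P, f) = 2*f/133 (M(P, f) = 2*(f/133) = 2*f/133)
X = 10*I*sqrt(2169895)/133 (X = sqrt((2/133)*(-194) + 2*146*(-188 + 146)) = sqrt(-388/133 + 2*146*(-42)) = sqrt(-388/133 - 12264) = sqrt(-1631500/133) = 10*I*sqrt(2169895)/133 ≈ 110.76*I)
1/(X + A) = 1/(10*I*sqrt(2169895)/133 + 46143) = 1/(46143 + 10*I*sqrt(2169895)/133)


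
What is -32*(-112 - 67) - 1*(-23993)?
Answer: 29721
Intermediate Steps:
-32*(-112 - 67) - 1*(-23993) = -32*(-179) + 23993 = 5728 + 23993 = 29721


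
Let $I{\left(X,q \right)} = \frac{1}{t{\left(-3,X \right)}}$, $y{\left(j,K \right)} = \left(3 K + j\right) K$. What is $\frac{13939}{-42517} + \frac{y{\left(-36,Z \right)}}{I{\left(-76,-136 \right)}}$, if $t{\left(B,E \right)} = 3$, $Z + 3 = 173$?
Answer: $\frac{10278045641}{42517} \approx 2.4174 \cdot 10^{5}$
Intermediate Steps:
$Z = 170$ ($Z = -3 + 173 = 170$)
$y{\left(j,K \right)} = K \left(j + 3 K\right)$ ($y{\left(j,K \right)} = \left(j + 3 K\right) K = K \left(j + 3 K\right)$)
$I{\left(X,q \right)} = \frac{1}{3}$
$\frac{13939}{-42517} + \frac{y{\left(-36,Z \right)}}{I{\left(-76,-136 \right)}} = \frac{13939}{-42517} + 170 \left(-36 + 3 \cdot 170\right) \frac{1}{\frac{1}{3}} = 13939 \left(- \frac{1}{42517}\right) + 170 \left(-36 + 510\right) 3 = - \frac{13939}{42517} + 170 \cdot 474 \cdot 3 = - \frac{13939}{42517} + 80580 \cdot 3 = - \frac{13939}{42517} + 241740 = \frac{10278045641}{42517}$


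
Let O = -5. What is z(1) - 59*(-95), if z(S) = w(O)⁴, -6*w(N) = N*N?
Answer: 7654705/1296 ≈ 5906.4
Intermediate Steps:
w(N) = -N²/6 (w(N) = -N*N/6 = -N²/6)
z(S) = 390625/1296 (z(S) = (-⅙*(-5)²)⁴ = (-⅙*25)⁴ = (-25/6)⁴ = 390625/1296)
z(1) - 59*(-95) = 390625/1296 - 59*(-95) = 390625/1296 + 5605 = 7654705/1296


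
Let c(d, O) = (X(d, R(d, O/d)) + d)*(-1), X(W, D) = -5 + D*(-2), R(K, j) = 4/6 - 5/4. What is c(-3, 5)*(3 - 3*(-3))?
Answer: 82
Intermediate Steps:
R(K, j) = -7/12 (R(K, j) = 4*(⅙) - 5*¼ = ⅔ - 5/4 = -7/12)
X(W, D) = -5 - 2*D
c(d, O) = 23/6 - d (c(d, O) = ((-5 - 2*(-7/12)) + d)*(-1) = ((-5 + 7/6) + d)*(-1) = (-23/6 + d)*(-1) = 23/6 - d)
c(-3, 5)*(3 - 3*(-3)) = (23/6 - 1*(-3))*(3 - 3*(-3)) = (23/6 + 3)*(3 + 9) = (41/6)*12 = 82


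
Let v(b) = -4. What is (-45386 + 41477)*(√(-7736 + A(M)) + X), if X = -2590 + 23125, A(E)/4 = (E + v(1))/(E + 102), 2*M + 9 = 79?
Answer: -80271315 - 7818*I*√36294999/137 ≈ -8.0271e+7 - 3.4379e+5*I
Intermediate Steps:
M = 35 (M = -9/2 + (½)*79 = -9/2 + 79/2 = 35)
A(E) = 4*(-4 + E)/(102 + E) (A(E) = 4*((E - 4)/(E + 102)) = 4*((-4 + E)/(102 + E)) = 4*(-4 + E)/(102 + E))
X = 20535
(-45386 + 41477)*(√(-7736 + A(M)) + X) = (-45386 + 41477)*(√(-7736 + 4*(-4 + 35)/(102 + 35)) + 20535) = -3909*(√(-7736 + 4*31/137) + 20535) = -3909*(√(-7736 + 4*(1/137)*31) + 20535) = -3909*(√(-7736 + 124/137) + 20535) = -3909*(√(-1059708/137) + 20535) = -3909*(2*I*√36294999/137 + 20535) = -3909*(20535 + 2*I*√36294999/137) = -80271315 - 7818*I*√36294999/137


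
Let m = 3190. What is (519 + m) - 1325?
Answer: 2384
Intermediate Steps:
(519 + m) - 1325 = (519 + 3190) - 1325 = 3709 - 1325 = 2384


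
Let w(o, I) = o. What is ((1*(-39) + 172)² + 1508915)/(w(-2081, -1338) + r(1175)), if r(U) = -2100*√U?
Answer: 3176862924/5177419439 - 16029342000*√47/5177419439 ≈ -20.612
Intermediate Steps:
((1*(-39) + 172)² + 1508915)/(w(-2081, -1338) + r(1175)) = ((1*(-39) + 172)² + 1508915)/(-2081 - 10500*√47) = ((-39 + 172)² + 1508915)/(-2081 - 10500*√47) = (133² + 1508915)/(-2081 - 10500*√47) = (17689 + 1508915)/(-2081 - 10500*√47) = 1526604/(-2081 - 10500*√47)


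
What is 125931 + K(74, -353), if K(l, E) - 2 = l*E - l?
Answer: 99737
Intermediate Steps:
K(l, E) = 2 - l + E*l (K(l, E) = 2 + (l*E - l) = 2 + (E*l - l) = 2 + (-l + E*l) = 2 - l + E*l)
125931 + K(74, -353) = 125931 + (2 - 1*74 - 353*74) = 125931 + (2 - 74 - 26122) = 125931 - 26194 = 99737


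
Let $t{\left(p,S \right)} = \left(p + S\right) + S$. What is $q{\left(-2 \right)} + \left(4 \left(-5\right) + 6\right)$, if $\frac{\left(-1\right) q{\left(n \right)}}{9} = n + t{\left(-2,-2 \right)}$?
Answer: $58$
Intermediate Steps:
$t{\left(p,S \right)} = p + 2 S$ ($t{\left(p,S \right)} = \left(S + p\right) + S = p + 2 S$)
$q{\left(n \right)} = 54 - 9 n$ ($q{\left(n \right)} = - 9 \left(n + \left(-2 + 2 \left(-2\right)\right)\right) = - 9 \left(n - 6\right) = - 9 \left(-6 + n\right) = 54 - 9 n$)
$q{\left(-2 \right)} + \left(4 \left(-5\right) + 6\right) = \left(54 - -18\right) + \left(4 \left(-5\right) + 6\right) = \left(54 + 18\right) + \left(-20 + 6\right) = 72 - 14 = 58$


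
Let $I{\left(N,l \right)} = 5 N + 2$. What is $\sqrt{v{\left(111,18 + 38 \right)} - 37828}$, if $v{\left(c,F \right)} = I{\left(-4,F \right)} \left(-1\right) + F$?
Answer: $i \sqrt{37754} \approx 194.3 i$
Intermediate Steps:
$I{\left(N,l \right)} = 2 + 5 N$
$v{\left(c,F \right)} = 18 + F$ ($v{\left(c,F \right)} = \left(2 + 5 \left(-4\right)\right) \left(-1\right) + F = \left(2 - 20\right) \left(-1\right) + F = \left(-18\right) \left(-1\right) + F = 18 + F$)
$\sqrt{v{\left(111,18 + 38 \right)} - 37828} = \sqrt{\left(18 + \left(18 + 38\right)\right) - 37828} = \sqrt{\left(18 + 56\right) - 37828} = \sqrt{74 - 37828} = \sqrt{-37754} = i \sqrt{37754}$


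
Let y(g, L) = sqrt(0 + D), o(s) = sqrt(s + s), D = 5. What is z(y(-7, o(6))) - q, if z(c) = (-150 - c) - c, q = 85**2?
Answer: -7375 - 2*sqrt(5) ≈ -7379.5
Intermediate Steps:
o(s) = sqrt(2)*sqrt(s) (o(s) = sqrt(2*s) = sqrt(2)*sqrt(s))
q = 7225
y(g, L) = sqrt(5) (y(g, L) = sqrt(0 + 5) = sqrt(5))
z(c) = -150 - 2*c
z(y(-7, o(6))) - q = (-150 - 2*sqrt(5)) - 1*7225 = (-150 - 2*sqrt(5)) - 7225 = -7375 - 2*sqrt(5)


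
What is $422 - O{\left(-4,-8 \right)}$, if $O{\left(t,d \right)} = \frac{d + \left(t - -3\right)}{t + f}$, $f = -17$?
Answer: $\frac{2951}{7} \approx 421.57$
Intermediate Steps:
$O{\left(t,d \right)} = \frac{3 + d + t}{-17 + t}$ ($O{\left(t,d \right)} = \frac{d + \left(t - -3\right)}{t - 17} = \frac{d + \left(t + 3\right)}{-17 + t} = \frac{d + \left(3 + t\right)}{-17 + t} = \frac{3 + d + t}{-17 + t}$)
$422 - O{\left(-4,-8 \right)} = 422 - \frac{3 - 8 - 4}{-17 - 4} = 422 - \frac{1}{-21} \left(-9\right) = 422 - \left(- \frac{1}{21}\right) \left(-9\right) = 422 - \frac{3}{7} = \frac{2951}{7}$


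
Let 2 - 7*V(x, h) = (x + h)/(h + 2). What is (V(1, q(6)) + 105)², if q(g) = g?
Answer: 34680321/3136 ≈ 11059.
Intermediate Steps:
V(x, h) = 2/7 - (h + x)/(7*(2 + h)) (V(x, h) = 2/7 - (x + h)/(7*(h + 2)) = 2/7 - (h + x)/(7*(2 + h)))
(V(1, q(6)) + 105)² = ((4 + 6 - 1*1)/(7*(2 + 6)) + 105)² = ((⅐)*(4 + 6 - 1)/8 + 105)² = ((⅐)*(⅛)*9 + 105)² = (9/56 + 105)² = (5889/56)² = 34680321/3136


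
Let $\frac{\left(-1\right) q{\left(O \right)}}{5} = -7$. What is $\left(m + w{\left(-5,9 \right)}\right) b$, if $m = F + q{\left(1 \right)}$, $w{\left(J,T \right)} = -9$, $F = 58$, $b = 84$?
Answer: $7056$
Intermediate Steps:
$q{\left(O \right)} = 35$ ($q{\left(O \right)} = \left(-5\right) \left(-7\right) = 35$)
$m = 93$ ($m = 58 + 35 = 93$)
$\left(m + w{\left(-5,9 \right)}\right) b = \left(93 - 9\right) 84 = 84 \cdot 84 = 7056$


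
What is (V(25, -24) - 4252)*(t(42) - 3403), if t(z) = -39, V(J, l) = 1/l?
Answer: 175626329/12 ≈ 1.4636e+7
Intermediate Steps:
(V(25, -24) - 4252)*(t(42) - 3403) = (1/(-24) - 4252)*(-39 - 3403) = (-1/24 - 4252)*(-3442) = -102049/24*(-3442) = 175626329/12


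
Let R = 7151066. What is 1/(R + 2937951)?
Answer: 1/10089017 ≈ 9.9118e-8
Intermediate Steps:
1/(R + 2937951) = 1/(7151066 + 2937951) = 1/10089017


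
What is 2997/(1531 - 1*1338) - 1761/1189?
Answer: 3223560/229477 ≈ 14.047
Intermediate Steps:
2997/(1531 - 1*1338) - 1761/1189 = 2997/(1531 - 1338) - 1761*1/1189 = 2997/193 - 1761/1189 = 3223560/229477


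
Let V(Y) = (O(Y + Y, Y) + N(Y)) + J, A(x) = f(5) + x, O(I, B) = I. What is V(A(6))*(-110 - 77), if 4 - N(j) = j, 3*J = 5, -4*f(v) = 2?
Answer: -12529/6 ≈ -2088.2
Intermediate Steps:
f(v) = -½ (f(v) = -¼*2 = -½)
J = 5/3 (J = (⅓)*5 = 5/3 ≈ 1.6667)
N(j) = 4 - j
A(x) = -½ + x
V(Y) = 17/3 + Y (V(Y) = ((Y + Y) + (4 - Y)) + 5/3 = (2*Y + (4 - Y)) + 5/3 = (4 + Y) + 5/3 = 17/3 + Y)
V(A(6))*(-110 - 77) = (17/3 + (-½ + 6))*(-110 - 77) = (17/3 + 11/2)*(-187) = (67/6)*(-187) = -12529/6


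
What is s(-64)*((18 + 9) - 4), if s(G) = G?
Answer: -1472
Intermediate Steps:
s(-64)*((18 + 9) - 4) = -64*((18 + 9) - 4) = -64*(27 - 4) = -64*23 = -1472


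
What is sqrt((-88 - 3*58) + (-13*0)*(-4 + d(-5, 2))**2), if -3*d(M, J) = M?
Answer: I*sqrt(262) ≈ 16.186*I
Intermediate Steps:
d(M, J) = -M/3
sqrt((-88 - 3*58) + (-13*0)*(-4 + d(-5, 2))**2) = sqrt((-88 - 3*58) + (-13*0)*(-4 - 1/3*(-5))**2) = sqrt((-88 - 174) + 0*(-4 + 5/3)**2) = sqrt(-262 + 0*(-7/3)**2) = sqrt(-262 + 0*(49/9)) = sqrt(-262 + 0) = sqrt(-262) = I*sqrt(262)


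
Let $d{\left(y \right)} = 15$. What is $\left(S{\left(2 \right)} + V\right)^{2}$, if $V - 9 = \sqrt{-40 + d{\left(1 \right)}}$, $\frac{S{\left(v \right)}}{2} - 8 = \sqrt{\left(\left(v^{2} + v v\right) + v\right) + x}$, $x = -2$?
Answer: $\left(25 + 4 \sqrt{2} + 5 i\right)^{2} \approx 914.84 + 306.57 i$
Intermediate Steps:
$S{\left(v \right)} = 16 + 2 \sqrt{-2 + v + 2 v^{2}}$ ($S{\left(v \right)} = 16 + 2 \sqrt{\left(\left(v^{2} + v v\right) + v\right) - 2} = 16 + 2 \sqrt{\left(\left(v^{2} + v^{2}\right) + v\right) - 2} = 16 + 2 \sqrt{\left(2 v^{2} + v\right) - 2} = 16 + 2 \sqrt{\left(v + 2 v^{2}\right) - 2} = 16 + 2 \sqrt{-2 + v + 2 v^{2}}$)
$V = 9 + 5 i$ ($V = 9 + \sqrt{-40 + 15} = 9 + \sqrt{-25} = 9 + 5 i \approx 9.0 + 5.0 i$)
$\left(S{\left(2 \right)} + V\right)^{2} = \left(\left(16 + 2 \sqrt{-2 + 2 + 2 \cdot 2^{2}}\right) + \left(9 + 5 i\right)\right)^{2} = \left(\left(16 + 2 \sqrt{-2 + 2 + 2 \cdot 4}\right) + \left(9 + 5 i\right)\right)^{2} = \left(\left(16 + 2 \sqrt{-2 + 2 + 8}\right) + \left(9 + 5 i\right)\right)^{2} = \left(\left(16 + 2 \sqrt{8}\right) + \left(9 + 5 i\right)\right)^{2} = \left(\left(16 + 2 \cdot 2 \sqrt{2}\right) + \left(9 + 5 i\right)\right)^{2} = \left(\left(16 + 4 \sqrt{2}\right) + \left(9 + 5 i\right)\right)^{2} = \left(25 + 4 \sqrt{2} + 5 i\right)^{2}$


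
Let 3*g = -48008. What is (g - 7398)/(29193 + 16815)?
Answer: -35101/69012 ≈ -0.50862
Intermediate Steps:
g = -48008/3 (g = (⅓)*(-48008) = -48008/3 ≈ -16003.)
(g - 7398)/(29193 + 16815) = (-48008/3 - 7398)/(29193 + 16815) = -70202/3/46008 = -70202/3*1/46008 = -35101/69012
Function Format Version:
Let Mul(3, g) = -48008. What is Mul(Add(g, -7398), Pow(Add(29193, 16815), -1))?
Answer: Rational(-35101, 69012) ≈ -0.50862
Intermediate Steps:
g = Rational(-48008, 3) (g = Mul(Rational(1, 3), -48008) = Rational(-48008, 3) ≈ -16003.)
Mul(Add(g, -7398), Pow(Add(29193, 16815), -1)) = Mul(Add(Rational(-48008, 3), -7398), Pow(Add(29193, 16815), -1)) = Mul(Rational(-70202, 3), Pow(46008, -1)) = Mul(Rational(-70202, 3), Rational(1, 46008)) = Rational(-35101, 69012)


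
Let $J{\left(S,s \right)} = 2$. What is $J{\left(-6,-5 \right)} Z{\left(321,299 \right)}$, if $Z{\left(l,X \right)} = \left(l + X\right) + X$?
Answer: $1838$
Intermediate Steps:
$Z{\left(l,X \right)} = l + 2 X$ ($Z{\left(l,X \right)} = \left(X + l\right) + X = l + 2 X$)
$J{\left(-6,-5 \right)} Z{\left(321,299 \right)} = 2 \left(321 + 2 \cdot 299\right) = 2 \left(321 + 598\right) = 2 \cdot 919 = 1838$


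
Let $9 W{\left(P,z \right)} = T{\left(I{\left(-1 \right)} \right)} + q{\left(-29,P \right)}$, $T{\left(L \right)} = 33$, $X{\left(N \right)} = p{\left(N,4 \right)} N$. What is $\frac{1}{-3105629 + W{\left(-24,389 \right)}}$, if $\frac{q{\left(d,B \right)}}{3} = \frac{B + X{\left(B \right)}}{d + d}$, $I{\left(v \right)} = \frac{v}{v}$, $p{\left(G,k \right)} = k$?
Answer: $- \frac{87}{270189344} \approx -3.22 \cdot 10^{-7}$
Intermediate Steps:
$I{\left(v \right)} = 1$
$X{\left(N \right)} = 4 N$
$q{\left(d,B \right)} = \frac{15 B}{2 d}$ ($q{\left(d,B \right)} = 3 \frac{B + 4 B}{d + d} = 3 \frac{5 B}{2 d} = \frac{15 B}{2 d}$)
$W{\left(P,z \right)} = \frac{11}{3} - \frac{5 P}{174}$ ($W{\left(P,z \right)} = \frac{33 + \frac{15 P}{2 \left(-29\right)}}{9} = \frac{33 + \frac{15}{2} P \left(- \frac{1}{29}\right)}{9} = \frac{33 - \frac{15 P}{58}}{9} = \frac{11}{3} - \frac{5 P}{174}$)
$\frac{1}{-3105629 + W{\left(-24,389 \right)}} = \frac{1}{-3105629 + \left(\frac{11}{3} - - \frac{20}{29}\right)} = \frac{1}{-3105629 + \left(\frac{11}{3} + \frac{20}{29}\right)} = \frac{1}{-3105629 + \frac{379}{87}} = \frac{1}{- \frac{270189344}{87}} = - \frac{87}{270189344}$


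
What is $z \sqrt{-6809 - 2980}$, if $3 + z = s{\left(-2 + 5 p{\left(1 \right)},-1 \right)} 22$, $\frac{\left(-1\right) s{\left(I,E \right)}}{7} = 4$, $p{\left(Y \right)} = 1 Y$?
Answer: $- 619 i \sqrt{9789} \approx - 61244.0 i$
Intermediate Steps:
$p{\left(Y \right)} = Y$
$s{\left(I,E \right)} = -28$ ($s{\left(I,E \right)} = \left(-7\right) 4 = -28$)
$z = -619$ ($z = -3 - 616 = -619$)
$z \sqrt{-6809 - 2980} = - 619 \sqrt{-6809 - 2980} = - 619 \sqrt{-9789} = - 619 i \sqrt{9789}$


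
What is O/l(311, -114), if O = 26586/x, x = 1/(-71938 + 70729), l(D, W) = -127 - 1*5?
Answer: 5357079/22 ≈ 2.4350e+5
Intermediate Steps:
l(D, W) = -132 (l(D, W) = -127 - 5 = -132)
x = -1/1209 (x = 1/(-1209) = -1/1209 ≈ -0.00082713)
O = -32142474 (O = 26586/(-1/1209) = 26586*(-1209) = -32142474)
O/l(311, -114) = -32142474/(-132) = -32142474*(-1/132) = 5357079/22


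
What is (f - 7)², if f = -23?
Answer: 900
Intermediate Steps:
(f - 7)² = (-23 - 7)² = (-30)² = 900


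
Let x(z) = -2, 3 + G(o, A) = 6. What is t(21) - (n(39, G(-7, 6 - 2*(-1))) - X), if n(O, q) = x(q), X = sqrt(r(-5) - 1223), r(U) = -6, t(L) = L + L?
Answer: 44 + I*sqrt(1229) ≈ 44.0 + 35.057*I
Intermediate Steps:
G(o, A) = 3 (G(o, A) = -3 + 6 = 3)
t(L) = 2*L
X = I*sqrt(1229) (X = sqrt(-6 - 1223) = sqrt(-1229) = I*sqrt(1229) ≈ 35.057*I)
n(O, q) = -2
t(21) - (n(39, G(-7, 6 - 2*(-1))) - X) = 2*21 - (-2 - I*sqrt(1229)) = 42 - (-2 - I*sqrt(1229)) = 42 + (2 + I*sqrt(1229)) = 44 + I*sqrt(1229)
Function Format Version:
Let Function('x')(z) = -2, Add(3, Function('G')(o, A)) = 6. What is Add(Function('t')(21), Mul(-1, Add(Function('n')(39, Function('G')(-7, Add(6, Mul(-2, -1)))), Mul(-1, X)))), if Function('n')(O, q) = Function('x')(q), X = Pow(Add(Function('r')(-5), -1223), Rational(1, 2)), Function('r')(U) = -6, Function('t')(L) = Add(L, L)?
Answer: Add(44, Mul(I, Pow(1229, Rational(1, 2)))) ≈ Add(44.000, Mul(35.057, I))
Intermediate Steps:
Function('G')(o, A) = 3 (Function('G')(o, A) = Add(-3, 6) = 3)
Function('t')(L) = Mul(2, L)
X = Mul(I, Pow(1229, Rational(1, 2))) (X = Pow(Add(-6, -1223), Rational(1, 2)) = Pow(-1229, Rational(1, 2)) = Mul(I, Pow(1229, Rational(1, 2))) ≈ Mul(35.057, I))
Function('n')(O, q) = -2
Add(Function('t')(21), Mul(-1, Add(Function('n')(39, Function('G')(-7, Add(6, Mul(-2, -1)))), Mul(-1, X)))) = Add(Mul(2, 21), Mul(-1, Add(-2, Mul(-1, Mul(I, Pow(1229, Rational(1, 2))))))) = Add(42, Mul(-1, Add(-2, Mul(-1, I, Pow(1229, Rational(1, 2)))))) = Add(42, Add(2, Mul(I, Pow(1229, Rational(1, 2))))) = Add(44, Mul(I, Pow(1229, Rational(1, 2))))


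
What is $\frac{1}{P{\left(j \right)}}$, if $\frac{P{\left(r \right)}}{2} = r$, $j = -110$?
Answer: $- \frac{1}{220} \approx -0.0045455$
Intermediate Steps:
$P{\left(r \right)} = 2 r$
$\frac{1}{P{\left(j \right)}} = \frac{1}{2 \left(-110\right)} = \frac{1}{-220} = - \frac{1}{220}$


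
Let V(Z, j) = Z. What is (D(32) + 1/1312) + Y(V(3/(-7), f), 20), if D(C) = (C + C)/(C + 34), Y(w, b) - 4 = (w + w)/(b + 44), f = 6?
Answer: 375587/75768 ≈ 4.9571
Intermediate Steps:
Y(w, b) = 4 + 2*w/(44 + b) (Y(w, b) = 4 + (w + w)/(b + 44) = 4 + (2*w)/(44 + b) = 4 + 2*w/(44 + b))
D(C) = 2*C/(34 + C) (D(C) = (2*C)/(34 + C) = 2*C/(34 + C))
(D(32) + 1/1312) + Y(V(3/(-7), f), 20) = (2*32/(34 + 32) + 1/1312) + 2*(88 + 3/(-7) + 2*20)/(44 + 20) = (2*32/66 + 1/1312) + 2*(88 + 3*(-1/7) + 40)/64 = (2*32*(1/66) + 1/1312) + 2*(1/64)*(88 - 3/7 + 40) = (32/33 + 1/1312) + 2*(1/64)*(893/7) = 42017/43296 + 893/224 = 375587/75768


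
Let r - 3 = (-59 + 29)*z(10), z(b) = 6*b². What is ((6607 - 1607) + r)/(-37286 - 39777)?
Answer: 12997/77063 ≈ 0.16865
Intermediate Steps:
r = -17997 (r = 3 + (-59 + 29)*(6*10²) = 3 - 180*100 = 3 - 30*600 = 3 - 18000 = -17997)
((6607 - 1607) + r)/(-37286 - 39777) = ((6607 - 1607) - 17997)/(-37286 - 39777) = (5000 - 17997)/(-77063) = -12997*(-1/77063) = 12997/77063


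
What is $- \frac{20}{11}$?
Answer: $- \frac{20}{11} \approx -1.8182$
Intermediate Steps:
$- \frac{20}{11}$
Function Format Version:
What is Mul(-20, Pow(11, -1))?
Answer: Rational(-20, 11) ≈ -1.8182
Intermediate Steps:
Mul(-20, Pow(11, -1)) = Mul(-20, Rational(1, 11)) = Rational(-20, 11)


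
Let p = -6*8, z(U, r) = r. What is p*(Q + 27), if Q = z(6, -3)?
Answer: -1152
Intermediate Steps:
Q = -3
p = -48
p*(Q + 27) = -48*(-3 + 27) = -48*24 = -1152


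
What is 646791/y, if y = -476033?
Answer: -646791/476033 ≈ -1.3587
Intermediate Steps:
646791/y = 646791/(-476033) = 646791*(-1/476033) = -646791/476033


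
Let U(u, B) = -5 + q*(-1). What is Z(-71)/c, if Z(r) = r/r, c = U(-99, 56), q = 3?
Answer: -⅛ ≈ -0.12500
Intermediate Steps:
U(u, B) = -8 (U(u, B) = -5 + 3*(-1) = -5 - 3 = -8)
c = -8
Z(r) = 1
Z(-71)/c = 1/(-8) = 1*(-⅛) = -⅛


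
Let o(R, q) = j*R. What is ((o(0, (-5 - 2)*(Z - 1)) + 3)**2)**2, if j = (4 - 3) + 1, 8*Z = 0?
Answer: 81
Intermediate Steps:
Z = 0 (Z = (1/8)*0 = 0)
j = 2 (j = 1 + 1 = 2)
o(R, q) = 2*R
((o(0, (-5 - 2)*(Z - 1)) + 3)**2)**2 = ((2*0 + 3)**2)**2 = ((0 + 3)**2)**2 = (3**2)**2 = 9**2 = 81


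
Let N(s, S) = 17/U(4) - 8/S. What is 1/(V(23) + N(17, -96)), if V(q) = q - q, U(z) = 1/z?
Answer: 12/817 ≈ 0.014688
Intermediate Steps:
N(s, S) = 68 - 8/S (N(s, S) = 17/(1/4) - 8/S = 17*4 - 8/S = 68 - 8/S)
V(q) = 0
1/(V(23) + N(17, -96)) = 1/(0 + (68 - 8/(-96))) = 1/(0 + (68 - 8*(-1/96))) = 1/(0 + (68 + 1/12)) = 1/(0 + 817/12) = 1/(817/12) = 12/817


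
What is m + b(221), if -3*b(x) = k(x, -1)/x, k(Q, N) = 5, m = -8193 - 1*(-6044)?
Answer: -1424792/663 ≈ -2149.0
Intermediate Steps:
m = -2149 (m = -8193 + 6044 = -2149)
b(x) = -5/(3*x)
m + b(221) = -2149 - 5/3/221 = -2149 - 5/3*1/221 = -2149 - 5/663 = -1424792/663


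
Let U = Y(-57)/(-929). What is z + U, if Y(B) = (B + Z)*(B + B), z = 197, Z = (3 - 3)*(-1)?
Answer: 176515/929 ≈ 190.01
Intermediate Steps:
Z = 0 (Z = 0*(-1) = 0)
Y(B) = 2*B² (Y(B) = (B + 0)*(B + B) = B*(2*B) = 2*B²)
U = -6498/929 (U = (2*(-57)²)/(-929) = (2*3249)*(-1/929) = 6498*(-1/929) = -6498/929 ≈ -6.9946)
z + U = 197 - 6498/929 = 176515/929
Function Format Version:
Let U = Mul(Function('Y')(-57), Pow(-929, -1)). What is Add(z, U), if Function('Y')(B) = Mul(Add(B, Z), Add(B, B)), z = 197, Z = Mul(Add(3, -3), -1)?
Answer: Rational(176515, 929) ≈ 190.01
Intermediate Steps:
Z = 0 (Z = Mul(0, -1) = 0)
Function('Y')(B) = Mul(2, Pow(B, 2)) (Function('Y')(B) = Mul(Add(B, 0), Add(B, B)) = Mul(B, Mul(2, B)) = Mul(2, Pow(B, 2)))
U = Rational(-6498, 929) (U = Mul(Mul(2, Pow(-57, 2)), Pow(-929, -1)) = Mul(Mul(2, 3249), Rational(-1, 929)) = Mul(6498, Rational(-1, 929)) = Rational(-6498, 929) ≈ -6.9946)
Add(z, U) = Add(197, Rational(-6498, 929)) = Rational(176515, 929)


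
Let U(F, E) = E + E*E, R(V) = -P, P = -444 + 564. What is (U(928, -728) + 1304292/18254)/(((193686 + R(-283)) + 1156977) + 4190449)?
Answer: 2415585829/25286316992 ≈ 0.095529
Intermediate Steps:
P = 120
R(V) = -120 (R(V) = -1*120 = -120)
U(F, E) = E + E**2
(U(928, -728) + 1304292/18254)/(((193686 + R(-283)) + 1156977) + 4190449) = (-728*(1 - 728) + 1304292/18254)/(((193686 - 120) + 1156977) + 4190449) = (-728*(-727) + 1304292*(1/18254))/((193566 + 1156977) + 4190449) = (529256 + 652146/9127)/(1350543 + 4190449) = (4831171658/9127)/5540992 = (4831171658/9127)*(1/5540992) = 2415585829/25286316992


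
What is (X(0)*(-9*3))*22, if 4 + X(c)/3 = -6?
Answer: 17820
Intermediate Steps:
X(c) = -30 (X(c) = -12 + 3*(-6) = -12 - 18 = -30)
(X(0)*(-9*3))*22 = -(-270)*3*22 = -30*(-27)*22 = 810*22 = 17820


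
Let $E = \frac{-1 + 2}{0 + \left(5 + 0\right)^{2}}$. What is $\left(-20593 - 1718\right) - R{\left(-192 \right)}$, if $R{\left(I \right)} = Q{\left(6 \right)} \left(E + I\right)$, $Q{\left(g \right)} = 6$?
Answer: $- \frac{528981}{25} \approx -21159.0$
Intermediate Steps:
$E = \frac{1}{25}$ ($E = 1 \frac{1}{0 + 5^{2}} = 1 \frac{1}{0 + 25} = 1 \cdot \frac{1}{25} = \frac{1}{25} \approx 0.04$)
$R{\left(I \right)} = \frac{6}{25} + 6 I$ ($R{\left(I \right)} = 6 \left(\frac{1}{25} + I\right) = \frac{6}{25} + 6 I$)
$\left(-20593 - 1718\right) - R{\left(-192 \right)} = \left(-20593 - 1718\right) - \left(\frac{6}{25} + 6 \left(-192\right)\right) = -22311 - \left(\frac{6}{25} - 1152\right) = -22311 - - \frac{28794}{25} = -22311 + \frac{28794}{25} = - \frac{528981}{25}$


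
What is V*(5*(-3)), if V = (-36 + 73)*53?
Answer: -29415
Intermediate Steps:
V = 1961 (V = 37*53 = 1961)
V*(5*(-3)) = 1961*(5*(-3)) = 1961*(-15) = -29415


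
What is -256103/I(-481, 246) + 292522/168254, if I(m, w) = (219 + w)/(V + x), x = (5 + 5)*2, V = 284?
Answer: -6549665821259/39119055 ≈ -1.6743e+5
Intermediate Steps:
x = 20 (x = 10*2 = 20)
I(m, w) = 219/304 + w/304 (I(m, w) = (219 + w)/(284 + 20) = (219 + w)/304 = (219 + w)*(1/304) = 219/304 + w/304)
-256103/I(-481, 246) + 292522/168254 = -256103/(219/304 + (1/304)*246) + 292522/168254 = -256103/(219/304 + 123/152) + 292522*(1/168254) = -256103/465/304 + 146261/84127 = -256103*304/465 + 146261/84127 = -77855312/465 + 146261/84127 = -6549665821259/39119055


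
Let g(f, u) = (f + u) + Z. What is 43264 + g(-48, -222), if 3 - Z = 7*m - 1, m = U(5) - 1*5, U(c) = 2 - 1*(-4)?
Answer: 42991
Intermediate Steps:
U(c) = 6 (U(c) = 2 + 4 = 6)
m = 1 (m = 6 - 1*5 = 6 - 5 = 1)
Z = -3 (Z = 3 - (7*1 - 1) = 3 - (7 - 1) = 3 - 1*6 = 3 - 6 = -3)
g(f, u) = -3 + f + u (g(f, u) = (f + u) - 3 = -3 + f + u)
43264 + g(-48, -222) = 43264 + (-3 - 48 - 222) = 43264 - 273 = 42991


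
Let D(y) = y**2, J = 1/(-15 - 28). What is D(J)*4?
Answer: 4/1849 ≈ 0.0021633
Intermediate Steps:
J = -1/43 (J = 1/(-43) = -1/43 ≈ -0.023256)
D(J)*4 = (-1/43)**2*4 = (1/1849)*4 = 4/1849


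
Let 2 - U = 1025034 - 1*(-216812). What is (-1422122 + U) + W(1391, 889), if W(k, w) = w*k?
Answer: -1427367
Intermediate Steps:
W(k, w) = k*w
U = -1241844 (U = 2 - (1025034 - 1*(-216812)) = 2 - (1025034 + 216812) = 2 - 1*1241846 = 2 - 1241846 = -1241844)
(-1422122 + U) + W(1391, 889) = (-1422122 - 1241844) + 1391*889 = -2663966 + 1236599 = -1427367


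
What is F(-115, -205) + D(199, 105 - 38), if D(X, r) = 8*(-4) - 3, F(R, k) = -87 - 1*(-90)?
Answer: -32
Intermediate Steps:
F(R, k) = 3 (F(R, k) = -87 + 90 = 3)
D(X, r) = -35 (D(X, r) = -32 - 3 = -35)
F(-115, -205) + D(199, 105 - 38) = 3 - 35 = -32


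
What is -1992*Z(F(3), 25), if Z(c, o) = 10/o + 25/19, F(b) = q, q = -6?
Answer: -324696/95 ≈ -3417.9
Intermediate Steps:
F(b) = -6
Z(c, o) = 25/19 + 10/o (Z(c, o) = 10/o + 25*(1/19) = 10/o + 25/19 = 25/19 + 10/o)
-1992*Z(F(3), 25) = -1992*(25/19 + 10/25) = -1992*(25/19 + 10*(1/25)) = -1992*(25/19 + 2/5) = -1992*163/95 = -324696/95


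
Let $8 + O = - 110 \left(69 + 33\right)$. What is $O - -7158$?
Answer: $-4070$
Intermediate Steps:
$O = -11228$ ($O = -8 - 110 \left(69 + 33\right) = -8 - 11220 = -11228$)
$O - -7158 = -11228 - -7158 = -11228 + 7158 = -4070$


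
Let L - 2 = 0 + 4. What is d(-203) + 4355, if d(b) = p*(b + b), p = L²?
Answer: -10261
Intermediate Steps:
L = 6 (L = 2 + (0 + 4) = 2 + 4 = 6)
p = 36 (p = 6² = 36)
d(b) = 72*b (d(b) = 36*(b + b) = 36*(2*b) = 72*b)
d(-203) + 4355 = 72*(-203) + 4355 = -14616 + 4355 = -10261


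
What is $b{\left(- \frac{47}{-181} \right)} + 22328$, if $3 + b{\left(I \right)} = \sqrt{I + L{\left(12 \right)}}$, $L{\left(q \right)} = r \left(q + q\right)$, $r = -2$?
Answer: $22325 + \frac{i \sqrt{1564021}}{181} \approx 22325.0 + 6.9094 i$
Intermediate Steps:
$L{\left(q \right)} = - 4 q$ ($L{\left(q \right)} = - 2 \left(q + q\right) = - 2 \cdot 2 q = - 4 q$)
$b{\left(I \right)} = -3 + \sqrt{-48 + I}$ ($b{\left(I \right)} = -3 + \sqrt{I - 48} = -3 + \sqrt{-48 + I}$)
$b{\left(- \frac{47}{-181} \right)} + 22328 = \left(-3 + \sqrt{-48 - \frac{47}{-181}}\right) + 22328 = \left(-3 + \sqrt{-48 - - \frac{47}{181}}\right) + 22328 = \left(-3 + \sqrt{-48 + \frac{47}{181}}\right) + 22328 = \left(-3 + \sqrt{- \frac{8641}{181}}\right) + 22328 = \left(-3 + \frac{i \sqrt{1564021}}{181}\right) + 22328 = 22325 + \frac{i \sqrt{1564021}}{181}$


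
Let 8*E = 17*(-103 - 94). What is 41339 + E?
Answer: 327363/8 ≈ 40920.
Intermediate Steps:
E = -3349/8 (E = (17*(-103 - 94))/8 = (17*(-197))/8 = (⅛)*(-3349) = -3349/8 ≈ -418.63)
41339 + E = 41339 - 3349/8 = 327363/8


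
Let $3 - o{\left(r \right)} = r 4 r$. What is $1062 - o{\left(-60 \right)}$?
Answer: $15459$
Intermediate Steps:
$o{\left(r \right)} = 3 - 4 r^{2}$ ($o{\left(r \right)} = 3 - r 4 r = 3 - 4 r r = 3 - 4 r^{2}$)
$1062 - o{\left(-60 \right)} = 1062 - \left(3 - 4 \left(-60\right)^{2}\right) = 1062 - \left(3 - 14400\right) = 1062 - -14397 = 1062 + 14397 = 15459$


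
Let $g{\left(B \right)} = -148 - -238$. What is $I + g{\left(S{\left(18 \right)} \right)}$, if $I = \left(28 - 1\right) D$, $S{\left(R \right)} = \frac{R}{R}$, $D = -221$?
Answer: $-5877$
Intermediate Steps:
$S{\left(R \right)} = 1$
$g{\left(B \right)} = 90$ ($g{\left(B \right)} = -148 + 238 = 90$)
$I = -5967$ ($I = \left(28 - 1\right) \left(-221\right) = 27 \left(-221\right) = -5967$)
$I + g{\left(S{\left(18 \right)} \right)} = -5967 + 90 = -5877$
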